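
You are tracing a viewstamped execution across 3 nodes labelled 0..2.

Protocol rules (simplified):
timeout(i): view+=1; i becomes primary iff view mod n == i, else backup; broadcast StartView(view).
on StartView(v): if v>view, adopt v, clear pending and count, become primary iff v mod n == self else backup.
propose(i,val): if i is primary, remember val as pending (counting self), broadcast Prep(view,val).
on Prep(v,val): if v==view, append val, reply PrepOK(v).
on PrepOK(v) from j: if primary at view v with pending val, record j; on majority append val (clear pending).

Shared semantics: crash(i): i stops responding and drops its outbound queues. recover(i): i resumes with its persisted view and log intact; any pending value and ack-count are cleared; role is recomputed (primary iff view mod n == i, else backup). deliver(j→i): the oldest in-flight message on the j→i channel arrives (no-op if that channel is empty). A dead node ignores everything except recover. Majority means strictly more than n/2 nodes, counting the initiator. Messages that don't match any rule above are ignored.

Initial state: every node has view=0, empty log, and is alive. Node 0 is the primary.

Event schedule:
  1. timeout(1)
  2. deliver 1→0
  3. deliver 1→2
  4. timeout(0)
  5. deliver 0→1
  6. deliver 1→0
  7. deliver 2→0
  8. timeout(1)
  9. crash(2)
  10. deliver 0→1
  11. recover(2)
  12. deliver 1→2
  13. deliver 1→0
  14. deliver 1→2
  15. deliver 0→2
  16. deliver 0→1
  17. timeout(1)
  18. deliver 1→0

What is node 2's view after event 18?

3

1. timeout(1):  <1:prim v1 ->
2. deliver 1→0:  <0:back v1 ->
3. deliver 1→2:  <2:back v1 ->
4. timeout(0):  <0:back v2 ->
5. deliver 0→1:  <1:back v2 ->
6. deliver 1→0:  nop
7. deliver 2→0:  nop
8. timeout(1):  <1:back v3 ->
9. crash(2):  <2:✗back v1 ->
10. deliver 0→1:  nop
11. recover(2):  <2:back v1 ->
12. deliver 1→2:  <2:back v3 ->
13. deliver 1→0:  <0:prim v3 ->
14. deliver 1→2:  nop
15. deliver 0→2:  nop
16. deliver 0→1:  nop
17. timeout(1):  <1:prim v4 ->
18. deliver 1→0:  <0:back v4 ->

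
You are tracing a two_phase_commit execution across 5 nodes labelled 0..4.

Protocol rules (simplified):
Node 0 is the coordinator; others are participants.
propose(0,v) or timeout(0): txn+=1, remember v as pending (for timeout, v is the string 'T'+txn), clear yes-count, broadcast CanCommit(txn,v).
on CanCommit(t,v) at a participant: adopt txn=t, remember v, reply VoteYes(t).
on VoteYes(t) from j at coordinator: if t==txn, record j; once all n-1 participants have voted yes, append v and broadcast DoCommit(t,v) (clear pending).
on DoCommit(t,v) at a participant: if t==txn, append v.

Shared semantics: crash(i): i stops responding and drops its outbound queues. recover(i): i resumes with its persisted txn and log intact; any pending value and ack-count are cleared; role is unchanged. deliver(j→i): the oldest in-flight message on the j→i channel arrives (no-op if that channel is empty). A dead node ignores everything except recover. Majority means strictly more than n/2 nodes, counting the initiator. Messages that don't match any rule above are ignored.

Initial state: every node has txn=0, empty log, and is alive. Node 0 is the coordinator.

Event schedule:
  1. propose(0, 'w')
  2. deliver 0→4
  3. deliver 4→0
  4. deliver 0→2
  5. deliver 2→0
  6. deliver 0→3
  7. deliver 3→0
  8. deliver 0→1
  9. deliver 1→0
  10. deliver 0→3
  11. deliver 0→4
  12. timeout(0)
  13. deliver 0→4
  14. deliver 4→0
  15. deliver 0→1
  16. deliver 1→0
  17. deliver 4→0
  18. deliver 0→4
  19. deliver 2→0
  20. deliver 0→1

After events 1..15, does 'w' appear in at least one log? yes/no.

yes

1. propose(0,'w'):  <0:coor t1 ->
2. deliver 0→4:  <4:part t1 ->
3. deliver 4→0:  nop
4. deliver 0→2:  <2:part t1 ->
5. deliver 2→0:  nop
6. deliver 0→3:  <3:part t1 ->
7. deliver 3→0:  nop
8. deliver 0→1:  <1:part t1 ->
9. deliver 1→0:  <0:coor t1 w>
10. deliver 0→3:  <3:part t1 w>
11. deliver 0→4:  <4:part t1 w>
12. timeout(0):  <0:coor t2 w>
13. deliver 0→4:  <4:part t2 w>
14. deliver 4→0:  nop
15. deliver 0→1:  <1:part t1 w>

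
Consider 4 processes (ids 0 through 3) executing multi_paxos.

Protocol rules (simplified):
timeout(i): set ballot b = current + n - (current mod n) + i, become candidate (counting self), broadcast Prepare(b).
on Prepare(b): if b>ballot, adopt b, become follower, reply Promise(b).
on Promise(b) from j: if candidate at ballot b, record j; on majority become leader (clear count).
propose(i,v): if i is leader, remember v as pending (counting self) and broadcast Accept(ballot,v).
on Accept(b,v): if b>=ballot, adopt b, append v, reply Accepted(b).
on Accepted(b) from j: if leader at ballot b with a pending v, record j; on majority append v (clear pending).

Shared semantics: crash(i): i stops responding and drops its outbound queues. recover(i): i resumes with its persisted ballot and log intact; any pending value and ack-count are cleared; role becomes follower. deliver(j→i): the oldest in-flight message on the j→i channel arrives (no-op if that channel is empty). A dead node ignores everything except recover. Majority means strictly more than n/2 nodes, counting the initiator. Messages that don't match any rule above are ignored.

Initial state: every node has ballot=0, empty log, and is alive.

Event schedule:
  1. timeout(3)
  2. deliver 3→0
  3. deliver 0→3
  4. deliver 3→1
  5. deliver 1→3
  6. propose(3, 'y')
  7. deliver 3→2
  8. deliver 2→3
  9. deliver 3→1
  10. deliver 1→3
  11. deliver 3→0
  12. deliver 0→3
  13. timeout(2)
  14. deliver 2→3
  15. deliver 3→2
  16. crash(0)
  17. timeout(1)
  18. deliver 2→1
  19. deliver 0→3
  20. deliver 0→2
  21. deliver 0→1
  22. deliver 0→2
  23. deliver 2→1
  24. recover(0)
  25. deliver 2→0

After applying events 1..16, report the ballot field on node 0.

after 1 — timeout(3): n3:cand/b7/[-]
after 2 — deliver 3→0: n0:foll/b7/[-]
after 3 — deliver 0→3: ·
after 4 — deliver 3→1: n1:foll/b7/[-]
after 5 — deliver 1→3: n3:lead/b7/[-]
after 6 — propose(3,'y'): ·
after 7 — deliver 3→2: n2:foll/b7/[-]
after 8 — deliver 2→3: ·
after 9 — deliver 3→1: n1:foll/b7/[y]
after 10 — deliver 1→3: ·
after 11 — deliver 3→0: n0:foll/b7/[y]
after 12 — deliver 0→3: n3:lead/b7/[y]
after 13 — timeout(2): n2:cand/b10/[-]
after 14 — deliver 2→3: n3:foll/b10/[y]
after 15 — deliver 3→2: ·
after 16 — crash(0): n0:✗foll/b7/[y]

7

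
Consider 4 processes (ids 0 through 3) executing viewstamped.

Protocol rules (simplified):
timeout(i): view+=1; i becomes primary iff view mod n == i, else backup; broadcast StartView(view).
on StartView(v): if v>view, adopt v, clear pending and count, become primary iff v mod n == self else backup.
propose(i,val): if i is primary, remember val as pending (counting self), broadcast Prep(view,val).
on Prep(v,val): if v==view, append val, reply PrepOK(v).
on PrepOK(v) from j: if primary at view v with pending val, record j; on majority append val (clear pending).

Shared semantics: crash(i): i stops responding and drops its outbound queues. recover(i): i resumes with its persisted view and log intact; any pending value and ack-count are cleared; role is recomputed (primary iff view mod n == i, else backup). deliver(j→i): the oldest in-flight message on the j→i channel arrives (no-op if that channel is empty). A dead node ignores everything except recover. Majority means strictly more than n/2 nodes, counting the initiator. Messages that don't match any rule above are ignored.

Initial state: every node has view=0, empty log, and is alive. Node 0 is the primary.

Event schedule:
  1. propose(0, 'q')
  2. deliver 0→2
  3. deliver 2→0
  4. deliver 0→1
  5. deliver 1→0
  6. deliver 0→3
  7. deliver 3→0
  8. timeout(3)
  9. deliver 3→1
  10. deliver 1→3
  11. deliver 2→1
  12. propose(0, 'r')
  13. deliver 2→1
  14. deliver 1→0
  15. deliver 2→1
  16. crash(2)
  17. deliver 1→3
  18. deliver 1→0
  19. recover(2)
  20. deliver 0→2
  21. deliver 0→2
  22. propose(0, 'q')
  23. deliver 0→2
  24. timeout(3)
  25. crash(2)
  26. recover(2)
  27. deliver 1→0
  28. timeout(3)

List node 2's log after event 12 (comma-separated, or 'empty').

q

after 1 — propose(0,'q'): ·
after 2 — deliver 0→2: n2:back/v0/[q]
after 3 — deliver 2→0: ·
after 4 — deliver 0→1: n1:back/v0/[q]
after 5 — deliver 1→0: n0:prim/v0/[q]
after 6 — deliver 0→3: n3:back/v0/[q]
after 7 — deliver 3→0: ·
after 8 — timeout(3): n3:back/v1/[q]
after 9 — deliver 3→1: n1:prim/v1/[q]
after 10 — deliver 1→3: ·
after 11 — deliver 2→1: ·
after 12 — propose(0,'r'): ·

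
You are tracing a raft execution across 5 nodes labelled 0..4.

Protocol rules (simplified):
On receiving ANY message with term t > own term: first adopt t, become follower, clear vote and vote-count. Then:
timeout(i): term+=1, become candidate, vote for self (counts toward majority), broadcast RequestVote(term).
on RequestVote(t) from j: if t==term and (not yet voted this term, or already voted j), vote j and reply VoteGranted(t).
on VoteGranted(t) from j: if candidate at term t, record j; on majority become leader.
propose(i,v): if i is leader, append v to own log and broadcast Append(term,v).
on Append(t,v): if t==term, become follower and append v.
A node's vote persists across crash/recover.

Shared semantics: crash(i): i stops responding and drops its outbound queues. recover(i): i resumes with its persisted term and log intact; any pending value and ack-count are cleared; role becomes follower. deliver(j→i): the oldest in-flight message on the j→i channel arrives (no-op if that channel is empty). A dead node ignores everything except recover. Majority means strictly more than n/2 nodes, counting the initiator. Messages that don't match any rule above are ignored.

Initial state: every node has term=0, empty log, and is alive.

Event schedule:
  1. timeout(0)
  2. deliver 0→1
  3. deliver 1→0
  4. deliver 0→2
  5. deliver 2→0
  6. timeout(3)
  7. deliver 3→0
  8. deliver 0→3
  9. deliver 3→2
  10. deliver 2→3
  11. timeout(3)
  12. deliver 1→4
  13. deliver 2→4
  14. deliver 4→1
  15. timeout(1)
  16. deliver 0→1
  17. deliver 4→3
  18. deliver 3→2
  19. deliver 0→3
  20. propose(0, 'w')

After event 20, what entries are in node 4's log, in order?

empty

1. timeout(0):  <0:cand t1 ->
2. deliver 0→1:  <1:foll t1 ->
3. deliver 1→0:  nop
4. deliver 0→2:  <2:foll t1 ->
5. deliver 2→0:  <0:lead t1 ->
6. timeout(3):  <3:cand t1 ->
7. deliver 3→0:  nop
8. deliver 0→3:  nop
9. deliver 3→2:  nop
10. deliver 2→3:  nop
11. timeout(3):  <3:cand t2 ->
12. deliver 1→4:  nop
13. deliver 2→4:  nop
14. deliver 4→1:  nop
15. timeout(1):  <1:cand t2 ->
16. deliver 0→1:  nop
17. deliver 4→3:  nop
18. deliver 3→2:  <2:foll t2 ->
19. deliver 0→3:  nop
20. propose(0,'w'):  <0:lead t1 w>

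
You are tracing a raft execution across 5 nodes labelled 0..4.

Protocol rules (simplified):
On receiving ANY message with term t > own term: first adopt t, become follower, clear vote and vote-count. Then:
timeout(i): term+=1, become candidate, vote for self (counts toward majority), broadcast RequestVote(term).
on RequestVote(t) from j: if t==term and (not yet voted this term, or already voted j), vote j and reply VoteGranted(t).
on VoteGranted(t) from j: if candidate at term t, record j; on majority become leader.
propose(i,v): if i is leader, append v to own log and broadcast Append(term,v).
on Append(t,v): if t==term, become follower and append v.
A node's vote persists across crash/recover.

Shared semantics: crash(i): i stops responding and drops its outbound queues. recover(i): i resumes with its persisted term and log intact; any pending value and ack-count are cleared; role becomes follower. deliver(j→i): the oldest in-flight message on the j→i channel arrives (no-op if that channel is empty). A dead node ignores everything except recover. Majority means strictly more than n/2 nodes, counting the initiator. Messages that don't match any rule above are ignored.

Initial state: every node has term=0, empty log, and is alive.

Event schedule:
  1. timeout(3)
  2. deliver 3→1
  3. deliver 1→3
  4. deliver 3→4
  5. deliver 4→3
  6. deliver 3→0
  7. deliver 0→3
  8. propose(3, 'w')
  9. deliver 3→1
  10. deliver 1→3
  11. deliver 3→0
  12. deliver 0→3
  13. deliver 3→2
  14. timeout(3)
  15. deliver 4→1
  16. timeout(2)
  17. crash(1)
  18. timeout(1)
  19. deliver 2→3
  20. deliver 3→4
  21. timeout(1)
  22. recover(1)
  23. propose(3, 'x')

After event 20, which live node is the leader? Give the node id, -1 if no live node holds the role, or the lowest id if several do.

1. timeout(3):  <3:cand t1 ->
2. deliver 3→1:  <1:foll t1 ->
3. deliver 1→3:  nop
4. deliver 3→4:  <4:foll t1 ->
5. deliver 4→3:  <3:lead t1 ->
6. deliver 3→0:  <0:foll t1 ->
7. deliver 0→3:  nop
8. propose(3,'w'):  <3:lead t1 w>
9. deliver 3→1:  <1:foll t1 w>
10. deliver 1→3:  nop
11. deliver 3→0:  <0:foll t1 w>
12. deliver 0→3:  nop
13. deliver 3→2:  <2:foll t1 ->
14. timeout(3):  <3:cand t2 w>
15. deliver 4→1:  nop
16. timeout(2):  <2:cand t2 ->
17. crash(1):  <1:✗foll t1 w>
18. timeout(1):  nop
19. deliver 2→3:  nop
20. deliver 3→4:  <4:foll t1 w>

-1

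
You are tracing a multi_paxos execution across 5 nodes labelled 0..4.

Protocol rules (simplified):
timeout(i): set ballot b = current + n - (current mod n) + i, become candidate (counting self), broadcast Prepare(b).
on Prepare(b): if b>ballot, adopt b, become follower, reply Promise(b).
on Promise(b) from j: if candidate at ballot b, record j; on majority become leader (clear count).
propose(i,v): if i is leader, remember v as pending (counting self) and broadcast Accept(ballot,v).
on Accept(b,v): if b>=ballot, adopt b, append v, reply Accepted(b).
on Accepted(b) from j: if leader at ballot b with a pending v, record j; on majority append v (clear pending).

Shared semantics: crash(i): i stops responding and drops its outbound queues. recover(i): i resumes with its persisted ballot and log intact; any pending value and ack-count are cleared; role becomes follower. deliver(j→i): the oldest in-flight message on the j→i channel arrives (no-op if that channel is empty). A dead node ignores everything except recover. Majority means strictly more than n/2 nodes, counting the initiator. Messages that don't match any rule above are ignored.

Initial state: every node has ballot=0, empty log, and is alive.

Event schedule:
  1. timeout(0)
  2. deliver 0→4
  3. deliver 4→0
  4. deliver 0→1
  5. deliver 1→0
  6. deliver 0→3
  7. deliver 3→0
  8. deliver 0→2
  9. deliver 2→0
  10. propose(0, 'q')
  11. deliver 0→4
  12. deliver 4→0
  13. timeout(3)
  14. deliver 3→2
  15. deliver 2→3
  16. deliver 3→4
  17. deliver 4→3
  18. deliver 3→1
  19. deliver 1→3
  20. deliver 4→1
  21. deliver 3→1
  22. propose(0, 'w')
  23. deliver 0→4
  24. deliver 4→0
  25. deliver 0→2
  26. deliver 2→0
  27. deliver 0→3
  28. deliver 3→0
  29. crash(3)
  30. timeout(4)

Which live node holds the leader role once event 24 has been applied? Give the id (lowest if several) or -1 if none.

step 1 timeout(0): 0={cand,b=5,log=-}
step 2 deliver 0→4: 4={foll,b=5,log=-}
step 3 deliver 4→0: —
step 4 deliver 0→1: 1={foll,b=5,log=-}
step 5 deliver 1→0: 0={lead,b=5,log=-}
step 6 deliver 0→3: 3={foll,b=5,log=-}
step 7 deliver 3→0: —
step 8 deliver 0→2: 2={foll,b=5,log=-}
step 9 deliver 2→0: —
step 10 propose(0,'q'): —
step 11 deliver 0→4: 4={foll,b=5,log=q}
step 12 deliver 4→0: —
step 13 timeout(3): 3={cand,b=13,log=-}
step 14 deliver 3→2: 2={foll,b=13,log=-}
step 15 deliver 2→3: —
step 16 deliver 3→4: 4={foll,b=13,log=q}
step 17 deliver 4→3: 3={lead,b=13,log=-}
step 18 deliver 3→1: 1={foll,b=13,log=-}
step 19 deliver 1→3: —
step 20 deliver 4→1: —
step 21 deliver 3→1: —
step 22 propose(0,'w'): —
step 23 deliver 0→4: —
step 24 deliver 4→0: —

0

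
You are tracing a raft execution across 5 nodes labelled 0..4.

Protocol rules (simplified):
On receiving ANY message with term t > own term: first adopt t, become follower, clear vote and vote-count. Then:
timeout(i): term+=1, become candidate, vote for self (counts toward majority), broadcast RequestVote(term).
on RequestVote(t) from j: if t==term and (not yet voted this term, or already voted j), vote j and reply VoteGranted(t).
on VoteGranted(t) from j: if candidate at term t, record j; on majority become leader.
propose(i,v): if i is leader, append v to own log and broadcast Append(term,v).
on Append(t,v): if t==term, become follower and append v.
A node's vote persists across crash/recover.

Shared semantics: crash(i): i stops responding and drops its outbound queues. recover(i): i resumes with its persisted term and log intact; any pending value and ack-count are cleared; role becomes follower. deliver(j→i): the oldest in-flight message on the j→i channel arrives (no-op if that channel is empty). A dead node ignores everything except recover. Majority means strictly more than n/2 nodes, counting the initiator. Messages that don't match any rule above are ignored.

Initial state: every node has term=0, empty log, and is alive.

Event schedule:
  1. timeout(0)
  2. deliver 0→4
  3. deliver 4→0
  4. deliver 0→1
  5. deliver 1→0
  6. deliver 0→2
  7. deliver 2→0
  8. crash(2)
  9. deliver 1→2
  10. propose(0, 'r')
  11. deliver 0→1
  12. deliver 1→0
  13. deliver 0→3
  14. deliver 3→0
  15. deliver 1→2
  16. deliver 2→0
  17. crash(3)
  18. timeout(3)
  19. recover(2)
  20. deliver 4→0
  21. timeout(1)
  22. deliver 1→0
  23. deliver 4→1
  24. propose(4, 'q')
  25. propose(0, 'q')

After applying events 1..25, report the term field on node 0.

2

[1] timeout(0) → N0(cand t1 [-])
[2] deliver 0→4 → N4(foll t1 [-])
[3] deliver 4→0 → ∅
[4] deliver 0→1 → N1(foll t1 [-])
[5] deliver 1→0 → N0(lead t1 [-])
[6] deliver 0→2 → N2(foll t1 [-])
[7] deliver 2→0 → ∅
[8] crash(2) → N2(✗foll t1 [-])
[9] deliver 1→2 → ∅
[10] propose(0,'r') → N0(lead t1 [r])
[11] deliver 0→1 → N1(foll t1 [r])
[12] deliver 1→0 → ∅
[13] deliver 0→3 → N3(foll t1 [-])
[14] deliver 3→0 → ∅
[15] deliver 1→2 → ∅
[16] deliver 2→0 → ∅
[17] crash(3) → N3(✗foll t1 [-])
[18] timeout(3) → ∅
[19] recover(2) → N2(foll t1 [-])
[20] deliver 4→0 → ∅
[21] timeout(1) → N1(cand t2 [r])
[22] deliver 1→0 → N0(foll t2 [r])
[23] deliver 4→1 → ∅
[24] propose(4,'q') → ∅
[25] propose(0,'q') → ∅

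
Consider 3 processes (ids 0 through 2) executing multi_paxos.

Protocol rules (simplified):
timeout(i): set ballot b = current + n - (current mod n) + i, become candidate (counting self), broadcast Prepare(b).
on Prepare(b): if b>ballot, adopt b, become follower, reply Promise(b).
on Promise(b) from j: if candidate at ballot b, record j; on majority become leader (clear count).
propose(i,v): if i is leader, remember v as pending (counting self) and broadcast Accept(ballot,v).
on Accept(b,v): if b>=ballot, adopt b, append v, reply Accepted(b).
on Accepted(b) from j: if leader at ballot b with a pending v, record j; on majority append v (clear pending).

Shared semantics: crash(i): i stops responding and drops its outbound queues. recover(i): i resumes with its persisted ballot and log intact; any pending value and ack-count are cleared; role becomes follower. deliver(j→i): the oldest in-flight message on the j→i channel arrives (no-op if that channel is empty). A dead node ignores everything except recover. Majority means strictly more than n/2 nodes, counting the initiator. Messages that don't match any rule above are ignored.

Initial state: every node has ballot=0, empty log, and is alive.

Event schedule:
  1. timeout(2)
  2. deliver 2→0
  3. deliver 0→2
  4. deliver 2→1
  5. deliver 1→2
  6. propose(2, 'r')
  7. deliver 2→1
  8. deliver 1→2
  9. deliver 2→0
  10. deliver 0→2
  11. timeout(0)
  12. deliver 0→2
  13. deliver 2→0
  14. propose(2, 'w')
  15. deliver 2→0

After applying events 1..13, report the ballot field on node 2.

6

e1 timeout(2): 2[cand,b=5,-]
e2 deliver 2→0: 0[foll,b=5,-]
e3 deliver 0→2: 2[lead,b=5,-]
e4 deliver 2→1: 1[foll,b=5,-]
e5 deliver 1→2: ·
e6 propose(2,'r'): ·
e7 deliver 2→1: 1[foll,b=5,r]
e8 deliver 1→2: 2[lead,b=5,r]
e9 deliver 2→0: 0[foll,b=5,r]
e10 deliver 0→2: ·
e11 timeout(0): 0[cand,b=6,r]
e12 deliver 0→2: 2[foll,b=6,r]
e13 deliver 2→0: 0[lead,b=6,r]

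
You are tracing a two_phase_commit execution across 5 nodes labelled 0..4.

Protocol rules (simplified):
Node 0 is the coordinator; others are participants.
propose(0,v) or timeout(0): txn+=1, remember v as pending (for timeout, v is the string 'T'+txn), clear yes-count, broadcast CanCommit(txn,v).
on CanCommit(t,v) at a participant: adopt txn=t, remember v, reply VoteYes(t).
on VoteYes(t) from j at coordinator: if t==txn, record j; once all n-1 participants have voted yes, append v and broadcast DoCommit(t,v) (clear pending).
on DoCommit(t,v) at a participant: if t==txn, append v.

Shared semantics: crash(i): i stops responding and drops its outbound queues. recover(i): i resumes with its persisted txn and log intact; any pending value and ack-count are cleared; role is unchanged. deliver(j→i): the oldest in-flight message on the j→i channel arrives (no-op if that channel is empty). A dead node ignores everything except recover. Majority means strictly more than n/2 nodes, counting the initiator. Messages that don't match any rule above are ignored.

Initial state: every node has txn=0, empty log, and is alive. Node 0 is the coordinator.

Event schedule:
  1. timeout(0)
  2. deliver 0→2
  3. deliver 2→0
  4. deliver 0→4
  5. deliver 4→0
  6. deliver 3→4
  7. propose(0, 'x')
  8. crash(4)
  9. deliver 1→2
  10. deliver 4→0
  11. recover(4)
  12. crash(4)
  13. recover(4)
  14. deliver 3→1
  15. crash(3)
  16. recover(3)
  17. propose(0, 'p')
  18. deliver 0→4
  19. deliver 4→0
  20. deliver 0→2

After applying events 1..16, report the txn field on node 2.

1

1. timeout(0):  <0:coor t1 ->
2. deliver 0→2:  <2:part t1 ->
3. deliver 2→0:  nop
4. deliver 0→4:  <4:part t1 ->
5. deliver 4→0:  nop
6. deliver 3→4:  nop
7. propose(0,'x'):  <0:coor t2 ->
8. crash(4):  <4:✗part t1 ->
9. deliver 1→2:  nop
10. deliver 4→0:  nop
11. recover(4):  <4:part t1 ->
12. crash(4):  <4:✗part t1 ->
13. recover(4):  <4:part t1 ->
14. deliver 3→1:  nop
15. crash(3):  <3:✗part t0 ->
16. recover(3):  <3:part t0 ->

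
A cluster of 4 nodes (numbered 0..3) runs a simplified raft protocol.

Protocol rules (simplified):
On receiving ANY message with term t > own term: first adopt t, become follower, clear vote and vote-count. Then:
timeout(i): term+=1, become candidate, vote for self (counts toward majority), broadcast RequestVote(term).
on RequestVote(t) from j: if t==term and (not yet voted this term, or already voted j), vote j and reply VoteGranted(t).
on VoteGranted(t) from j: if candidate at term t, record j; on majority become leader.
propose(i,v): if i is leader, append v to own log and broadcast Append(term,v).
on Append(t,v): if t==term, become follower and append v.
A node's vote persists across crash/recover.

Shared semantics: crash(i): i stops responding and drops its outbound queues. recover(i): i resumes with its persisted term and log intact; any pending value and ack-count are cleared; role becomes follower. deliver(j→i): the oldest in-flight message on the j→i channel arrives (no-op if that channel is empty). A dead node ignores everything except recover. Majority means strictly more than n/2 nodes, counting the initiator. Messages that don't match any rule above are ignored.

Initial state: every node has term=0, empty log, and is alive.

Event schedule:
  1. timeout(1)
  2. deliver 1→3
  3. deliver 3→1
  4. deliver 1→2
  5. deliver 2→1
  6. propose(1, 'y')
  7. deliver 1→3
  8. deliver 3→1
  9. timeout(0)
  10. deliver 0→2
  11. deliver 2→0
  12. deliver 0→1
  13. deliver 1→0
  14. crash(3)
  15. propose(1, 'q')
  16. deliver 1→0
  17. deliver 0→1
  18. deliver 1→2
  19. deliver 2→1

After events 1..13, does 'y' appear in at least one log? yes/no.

yes

1. timeout(1):  <1:cand t1 ->
2. deliver 1→3:  <3:foll t1 ->
3. deliver 3→1:  nop
4. deliver 1→2:  <2:foll t1 ->
5. deliver 2→1:  <1:lead t1 ->
6. propose(1,'y'):  <1:lead t1 y>
7. deliver 1→3:  <3:foll t1 y>
8. deliver 3→1:  nop
9. timeout(0):  <0:cand t1 ->
10. deliver 0→2:  nop
11. deliver 2→0:  nop
12. deliver 0→1:  nop
13. deliver 1→0:  nop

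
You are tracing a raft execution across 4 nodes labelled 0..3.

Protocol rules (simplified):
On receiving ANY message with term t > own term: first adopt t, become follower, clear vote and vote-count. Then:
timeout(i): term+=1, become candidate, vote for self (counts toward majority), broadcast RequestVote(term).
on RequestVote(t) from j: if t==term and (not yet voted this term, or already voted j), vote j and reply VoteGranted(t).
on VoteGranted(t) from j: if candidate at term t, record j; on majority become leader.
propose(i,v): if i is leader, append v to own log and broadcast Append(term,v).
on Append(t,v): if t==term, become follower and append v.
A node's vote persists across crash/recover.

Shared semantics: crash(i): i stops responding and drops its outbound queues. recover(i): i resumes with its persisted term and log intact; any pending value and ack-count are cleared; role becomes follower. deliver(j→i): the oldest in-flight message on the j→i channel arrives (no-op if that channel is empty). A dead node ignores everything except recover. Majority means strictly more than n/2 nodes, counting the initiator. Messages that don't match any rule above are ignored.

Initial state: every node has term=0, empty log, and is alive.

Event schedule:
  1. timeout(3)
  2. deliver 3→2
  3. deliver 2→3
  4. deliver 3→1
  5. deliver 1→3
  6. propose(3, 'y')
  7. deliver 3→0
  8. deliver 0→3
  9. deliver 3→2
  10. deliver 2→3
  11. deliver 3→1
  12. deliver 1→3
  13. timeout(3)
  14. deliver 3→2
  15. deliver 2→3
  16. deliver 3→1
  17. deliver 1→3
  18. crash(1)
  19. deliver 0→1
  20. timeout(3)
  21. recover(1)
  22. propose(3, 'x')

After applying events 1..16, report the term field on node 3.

e1 timeout(3): 3[cand,t=1,-]
e2 deliver 3→2: 2[foll,t=1,-]
e3 deliver 2→3: ·
e4 deliver 3→1: 1[foll,t=1,-]
e5 deliver 1→3: 3[lead,t=1,-]
e6 propose(3,'y'): 3[lead,t=1,y]
e7 deliver 3→0: 0[foll,t=1,-]
e8 deliver 0→3: ·
e9 deliver 3→2: 2[foll,t=1,y]
e10 deliver 2→3: ·
e11 deliver 3→1: 1[foll,t=1,y]
e12 deliver 1→3: ·
e13 timeout(3): 3[cand,t=2,y]
e14 deliver 3→2: 2[foll,t=2,y]
e15 deliver 2→3: ·
e16 deliver 3→1: 1[foll,t=2,y]

2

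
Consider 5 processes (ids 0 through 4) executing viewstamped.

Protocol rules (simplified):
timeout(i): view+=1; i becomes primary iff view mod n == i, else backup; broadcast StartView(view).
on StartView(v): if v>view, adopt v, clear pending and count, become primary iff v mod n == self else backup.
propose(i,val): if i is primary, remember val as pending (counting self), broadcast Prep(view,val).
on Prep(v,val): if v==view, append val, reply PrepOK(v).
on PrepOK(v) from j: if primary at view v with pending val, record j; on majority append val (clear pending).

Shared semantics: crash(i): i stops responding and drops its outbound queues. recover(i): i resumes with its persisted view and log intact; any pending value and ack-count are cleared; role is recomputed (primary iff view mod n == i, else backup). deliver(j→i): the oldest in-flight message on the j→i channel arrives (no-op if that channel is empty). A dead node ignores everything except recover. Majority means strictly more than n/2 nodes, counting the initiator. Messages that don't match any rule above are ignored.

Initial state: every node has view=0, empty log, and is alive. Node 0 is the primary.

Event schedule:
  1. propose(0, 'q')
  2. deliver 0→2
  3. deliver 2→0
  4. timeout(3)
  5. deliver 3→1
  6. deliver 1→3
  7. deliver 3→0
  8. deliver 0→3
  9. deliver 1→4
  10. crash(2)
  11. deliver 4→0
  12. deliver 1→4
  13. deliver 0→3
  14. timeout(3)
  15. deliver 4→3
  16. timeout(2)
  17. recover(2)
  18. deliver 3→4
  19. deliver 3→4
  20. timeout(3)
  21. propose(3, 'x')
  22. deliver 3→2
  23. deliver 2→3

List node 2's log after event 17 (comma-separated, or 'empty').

q

step 1 propose(0,'q'): —
step 2 deliver 0→2: 2={back,v=0,log=q}
step 3 deliver 2→0: —
step 4 timeout(3): 3={back,v=1,log=-}
step 5 deliver 3→1: 1={prim,v=1,log=-}
step 6 deliver 1→3: —
step 7 deliver 3→0: 0={back,v=1,log=-}
step 8 deliver 0→3: —
step 9 deliver 1→4: —
step 10 crash(2): 2={✗back,v=0,log=q}
step 11 deliver 4→0: —
step 12 deliver 1→4: —
step 13 deliver 0→3: —
step 14 timeout(3): 3={back,v=2,log=-}
step 15 deliver 4→3: —
step 16 timeout(2): —
step 17 recover(2): 2={back,v=0,log=q}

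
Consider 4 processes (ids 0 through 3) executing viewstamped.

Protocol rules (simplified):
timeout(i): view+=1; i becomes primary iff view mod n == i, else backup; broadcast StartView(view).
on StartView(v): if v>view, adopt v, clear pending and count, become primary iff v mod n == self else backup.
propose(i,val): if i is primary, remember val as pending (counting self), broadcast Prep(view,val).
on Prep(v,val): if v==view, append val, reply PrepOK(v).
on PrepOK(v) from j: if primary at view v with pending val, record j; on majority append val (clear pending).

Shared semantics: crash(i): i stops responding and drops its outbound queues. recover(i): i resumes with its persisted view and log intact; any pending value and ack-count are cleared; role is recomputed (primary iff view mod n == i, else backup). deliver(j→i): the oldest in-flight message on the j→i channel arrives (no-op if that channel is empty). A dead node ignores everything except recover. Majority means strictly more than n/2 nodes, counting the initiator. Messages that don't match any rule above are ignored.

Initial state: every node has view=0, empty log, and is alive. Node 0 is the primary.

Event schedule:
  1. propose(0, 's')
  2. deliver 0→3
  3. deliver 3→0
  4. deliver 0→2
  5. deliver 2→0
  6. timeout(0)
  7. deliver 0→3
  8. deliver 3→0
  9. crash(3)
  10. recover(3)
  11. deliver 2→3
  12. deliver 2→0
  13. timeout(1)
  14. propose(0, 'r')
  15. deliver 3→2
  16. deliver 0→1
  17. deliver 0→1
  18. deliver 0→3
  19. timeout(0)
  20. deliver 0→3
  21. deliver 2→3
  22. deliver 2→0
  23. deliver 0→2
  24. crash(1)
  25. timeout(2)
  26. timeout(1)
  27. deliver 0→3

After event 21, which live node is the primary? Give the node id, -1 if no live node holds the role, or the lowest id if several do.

1. propose(0,'s'):  nop
2. deliver 0→3:  <3:back v0 s>
3. deliver 3→0:  nop
4. deliver 0→2:  <2:back v0 s>
5. deliver 2→0:  <0:prim v0 s>
6. timeout(0):  <0:back v1 s>
7. deliver 0→3:  <3:back v1 s>
8. deliver 3→0:  nop
9. crash(3):  <3:✗back v1 s>
10. recover(3):  <3:back v1 s>
11. deliver 2→3:  nop
12. deliver 2→0:  nop
13. timeout(1):  <1:prim v1 ->
14. propose(0,'r'):  nop
15. deliver 3→2:  nop
16. deliver 0→1:  nop
17. deliver 0→1:  nop
18. deliver 0→3:  nop
19. timeout(0):  <0:back v2 s>
20. deliver 0→3:  <3:back v2 s>
21. deliver 2→3:  nop

1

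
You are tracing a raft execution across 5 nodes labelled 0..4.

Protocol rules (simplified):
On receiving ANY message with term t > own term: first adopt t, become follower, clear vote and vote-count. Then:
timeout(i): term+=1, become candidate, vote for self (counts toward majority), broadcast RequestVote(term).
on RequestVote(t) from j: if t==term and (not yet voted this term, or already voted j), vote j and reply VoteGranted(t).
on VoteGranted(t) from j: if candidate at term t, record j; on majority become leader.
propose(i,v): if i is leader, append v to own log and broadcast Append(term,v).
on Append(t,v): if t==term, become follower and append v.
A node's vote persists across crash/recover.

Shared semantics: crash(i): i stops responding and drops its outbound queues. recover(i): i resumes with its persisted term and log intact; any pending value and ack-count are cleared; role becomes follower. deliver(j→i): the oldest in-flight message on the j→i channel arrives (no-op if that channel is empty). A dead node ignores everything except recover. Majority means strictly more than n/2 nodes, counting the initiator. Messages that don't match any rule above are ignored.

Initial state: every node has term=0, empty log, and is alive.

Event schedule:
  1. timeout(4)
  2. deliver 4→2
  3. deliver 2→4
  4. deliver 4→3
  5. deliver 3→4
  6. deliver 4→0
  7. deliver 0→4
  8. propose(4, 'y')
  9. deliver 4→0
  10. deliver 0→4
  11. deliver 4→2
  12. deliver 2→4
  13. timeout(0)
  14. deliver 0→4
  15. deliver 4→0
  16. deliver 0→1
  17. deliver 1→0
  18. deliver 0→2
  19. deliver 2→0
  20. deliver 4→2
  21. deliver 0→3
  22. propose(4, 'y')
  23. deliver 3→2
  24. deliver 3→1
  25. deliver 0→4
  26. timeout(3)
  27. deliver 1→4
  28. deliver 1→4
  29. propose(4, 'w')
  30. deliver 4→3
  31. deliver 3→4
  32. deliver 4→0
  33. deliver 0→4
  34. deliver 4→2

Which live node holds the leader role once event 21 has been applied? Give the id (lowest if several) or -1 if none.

0

step 1 timeout(4): 4={cand,t=1,log=-}
step 2 deliver 4→2: 2={foll,t=1,log=-}
step 3 deliver 2→4: —
step 4 deliver 4→3: 3={foll,t=1,log=-}
step 5 deliver 3→4: 4={lead,t=1,log=-}
step 6 deliver 4→0: 0={foll,t=1,log=-}
step 7 deliver 0→4: —
step 8 propose(4,'y'): 4={lead,t=1,log=y}
step 9 deliver 4→0: 0={foll,t=1,log=y}
step 10 deliver 0→4: —
step 11 deliver 4→2: 2={foll,t=1,log=y}
step 12 deliver 2→4: —
step 13 timeout(0): 0={cand,t=2,log=y}
step 14 deliver 0→4: 4={foll,t=2,log=y}
step 15 deliver 4→0: —
step 16 deliver 0→1: 1={foll,t=2,log=-}
step 17 deliver 1→0: 0={lead,t=2,log=y}
step 18 deliver 0→2: 2={foll,t=2,log=y}
step 19 deliver 2→0: —
step 20 deliver 4→2: —
step 21 deliver 0→3: 3={foll,t=2,log=-}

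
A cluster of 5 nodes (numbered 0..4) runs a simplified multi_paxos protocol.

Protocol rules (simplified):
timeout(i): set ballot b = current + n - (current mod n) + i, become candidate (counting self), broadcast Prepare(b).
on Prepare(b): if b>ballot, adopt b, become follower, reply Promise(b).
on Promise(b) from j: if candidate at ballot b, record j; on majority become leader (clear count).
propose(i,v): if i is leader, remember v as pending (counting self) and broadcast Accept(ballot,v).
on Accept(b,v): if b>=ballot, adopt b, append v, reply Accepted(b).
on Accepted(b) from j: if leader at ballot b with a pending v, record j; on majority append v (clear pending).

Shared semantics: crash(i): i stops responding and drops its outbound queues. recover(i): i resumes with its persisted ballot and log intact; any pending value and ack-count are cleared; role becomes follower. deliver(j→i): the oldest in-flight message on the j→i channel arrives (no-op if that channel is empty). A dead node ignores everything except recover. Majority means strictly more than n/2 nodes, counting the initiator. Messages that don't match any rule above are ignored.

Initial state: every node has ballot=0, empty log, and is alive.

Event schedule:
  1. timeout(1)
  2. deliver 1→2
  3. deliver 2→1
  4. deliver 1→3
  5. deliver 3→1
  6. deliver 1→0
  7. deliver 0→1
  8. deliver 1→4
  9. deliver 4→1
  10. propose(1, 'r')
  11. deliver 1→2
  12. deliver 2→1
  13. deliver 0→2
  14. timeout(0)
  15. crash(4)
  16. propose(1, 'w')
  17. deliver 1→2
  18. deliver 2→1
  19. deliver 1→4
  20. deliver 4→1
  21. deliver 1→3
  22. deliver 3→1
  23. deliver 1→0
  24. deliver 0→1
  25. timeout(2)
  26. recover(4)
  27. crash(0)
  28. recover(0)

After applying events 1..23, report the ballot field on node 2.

6

e1 timeout(1): 1[cand,b=6,-]
e2 deliver 1→2: 2[foll,b=6,-]
e3 deliver 2→1: ·
e4 deliver 1→3: 3[foll,b=6,-]
e5 deliver 3→1: 1[lead,b=6,-]
e6 deliver 1→0: 0[foll,b=6,-]
e7 deliver 0→1: ·
e8 deliver 1→4: 4[foll,b=6,-]
e9 deliver 4→1: ·
e10 propose(1,'r'): ·
e11 deliver 1→2: 2[foll,b=6,r]
e12 deliver 2→1: ·
e13 deliver 0→2: ·
e14 timeout(0): 0[cand,b=10,-]
e15 crash(4): 4[✗foll,b=6,-]
e16 propose(1,'w'): ·
e17 deliver 1→2: 2[foll,b=6,r,w]
e18 deliver 2→1: ·
e19 deliver 1→4: ·
e20 deliver 4→1: ·
e21 deliver 1→3: 3[foll,b=6,r]
e22 deliver 3→1: 1[lead,b=6,w]
e23 deliver 1→0: ·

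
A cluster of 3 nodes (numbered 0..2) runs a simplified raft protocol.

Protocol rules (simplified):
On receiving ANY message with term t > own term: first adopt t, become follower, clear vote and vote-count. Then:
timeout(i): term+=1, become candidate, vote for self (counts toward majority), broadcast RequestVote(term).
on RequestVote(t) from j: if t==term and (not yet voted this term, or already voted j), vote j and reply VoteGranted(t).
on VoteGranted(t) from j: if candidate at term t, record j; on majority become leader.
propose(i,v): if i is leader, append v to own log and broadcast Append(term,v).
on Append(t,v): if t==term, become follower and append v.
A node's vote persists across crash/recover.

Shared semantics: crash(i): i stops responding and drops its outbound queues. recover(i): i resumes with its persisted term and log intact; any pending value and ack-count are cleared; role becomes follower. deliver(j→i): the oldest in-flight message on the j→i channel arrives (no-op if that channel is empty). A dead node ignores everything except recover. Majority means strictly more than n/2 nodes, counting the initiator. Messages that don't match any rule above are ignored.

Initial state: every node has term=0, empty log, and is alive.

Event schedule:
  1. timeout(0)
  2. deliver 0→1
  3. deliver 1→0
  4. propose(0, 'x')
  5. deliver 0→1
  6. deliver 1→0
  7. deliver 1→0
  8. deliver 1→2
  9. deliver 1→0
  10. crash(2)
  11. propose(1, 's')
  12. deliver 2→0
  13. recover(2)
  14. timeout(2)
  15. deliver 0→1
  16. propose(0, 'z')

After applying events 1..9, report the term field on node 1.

1. timeout(0):  <0:cand t1 ->
2. deliver 0→1:  <1:foll t1 ->
3. deliver 1→0:  <0:lead t1 ->
4. propose(0,'x'):  <0:lead t1 x>
5. deliver 0→1:  <1:foll t1 x>
6. deliver 1→0:  nop
7. deliver 1→0:  nop
8. deliver 1→2:  nop
9. deliver 1→0:  nop

1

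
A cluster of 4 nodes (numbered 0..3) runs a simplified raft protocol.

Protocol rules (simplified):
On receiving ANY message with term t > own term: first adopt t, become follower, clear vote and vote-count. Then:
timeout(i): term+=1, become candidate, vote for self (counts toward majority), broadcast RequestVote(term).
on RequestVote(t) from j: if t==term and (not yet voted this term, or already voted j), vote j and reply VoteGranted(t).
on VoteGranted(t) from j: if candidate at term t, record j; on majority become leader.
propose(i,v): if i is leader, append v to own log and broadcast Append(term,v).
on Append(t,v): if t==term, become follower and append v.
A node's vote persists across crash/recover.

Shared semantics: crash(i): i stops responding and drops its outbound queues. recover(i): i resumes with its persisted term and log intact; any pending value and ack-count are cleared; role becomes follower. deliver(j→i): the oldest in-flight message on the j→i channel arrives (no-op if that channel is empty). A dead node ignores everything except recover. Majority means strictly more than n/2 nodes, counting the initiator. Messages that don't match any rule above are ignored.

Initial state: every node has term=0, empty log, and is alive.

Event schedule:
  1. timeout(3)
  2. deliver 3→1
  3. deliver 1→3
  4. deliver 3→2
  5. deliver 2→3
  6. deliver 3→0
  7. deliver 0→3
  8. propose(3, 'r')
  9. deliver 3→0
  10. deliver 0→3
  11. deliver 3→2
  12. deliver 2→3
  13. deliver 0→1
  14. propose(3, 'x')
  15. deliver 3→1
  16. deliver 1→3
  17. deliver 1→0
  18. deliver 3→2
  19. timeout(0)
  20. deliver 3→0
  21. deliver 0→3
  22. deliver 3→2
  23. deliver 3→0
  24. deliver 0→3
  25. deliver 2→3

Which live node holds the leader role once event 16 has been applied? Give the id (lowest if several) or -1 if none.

1. timeout(3):  <3:cand t1 ->
2. deliver 3→1:  <1:foll t1 ->
3. deliver 1→3:  nop
4. deliver 3→2:  <2:foll t1 ->
5. deliver 2→3:  <3:lead t1 ->
6. deliver 3→0:  <0:foll t1 ->
7. deliver 0→3:  nop
8. propose(3,'r'):  <3:lead t1 r>
9. deliver 3→0:  <0:foll t1 r>
10. deliver 0→3:  nop
11. deliver 3→2:  <2:foll t1 r>
12. deliver 2→3:  nop
13. deliver 0→1:  nop
14. propose(3,'x'):  <3:lead t1 r,x>
15. deliver 3→1:  <1:foll t1 r>
16. deliver 1→3:  nop

3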